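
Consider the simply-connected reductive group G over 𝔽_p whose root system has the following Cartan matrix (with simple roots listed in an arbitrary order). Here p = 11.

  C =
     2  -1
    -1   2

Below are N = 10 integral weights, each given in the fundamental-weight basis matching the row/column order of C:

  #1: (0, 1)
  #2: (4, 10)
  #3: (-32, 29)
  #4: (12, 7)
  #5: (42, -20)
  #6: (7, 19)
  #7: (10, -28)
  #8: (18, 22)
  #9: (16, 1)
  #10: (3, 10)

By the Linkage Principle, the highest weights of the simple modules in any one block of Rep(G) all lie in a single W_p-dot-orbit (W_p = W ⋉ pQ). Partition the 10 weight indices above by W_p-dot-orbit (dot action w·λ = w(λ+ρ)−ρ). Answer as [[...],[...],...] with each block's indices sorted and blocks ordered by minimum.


Type A_2, rank 2, |W|=6; reorder rows/cols to standard.

Folding the 10 weights λ_j+ρ into Ā_11 (reps in the given 2-coord order):

  [1] (1, 2)
  [2] (0, 6)
  [3] (1, 2)
  [4] (1, 2)
  [5] (1, 2)
  [6] (3, 6)
  [7] (5, 0)
  [8] (1, 2)
  [9] (3, 6)
  [10] (0, 7)

Partition of {1..10} into 5 W_11-dot-orbits:

[[1, 3, 4, 5, 8], [2], [6, 9], [7], [10]]


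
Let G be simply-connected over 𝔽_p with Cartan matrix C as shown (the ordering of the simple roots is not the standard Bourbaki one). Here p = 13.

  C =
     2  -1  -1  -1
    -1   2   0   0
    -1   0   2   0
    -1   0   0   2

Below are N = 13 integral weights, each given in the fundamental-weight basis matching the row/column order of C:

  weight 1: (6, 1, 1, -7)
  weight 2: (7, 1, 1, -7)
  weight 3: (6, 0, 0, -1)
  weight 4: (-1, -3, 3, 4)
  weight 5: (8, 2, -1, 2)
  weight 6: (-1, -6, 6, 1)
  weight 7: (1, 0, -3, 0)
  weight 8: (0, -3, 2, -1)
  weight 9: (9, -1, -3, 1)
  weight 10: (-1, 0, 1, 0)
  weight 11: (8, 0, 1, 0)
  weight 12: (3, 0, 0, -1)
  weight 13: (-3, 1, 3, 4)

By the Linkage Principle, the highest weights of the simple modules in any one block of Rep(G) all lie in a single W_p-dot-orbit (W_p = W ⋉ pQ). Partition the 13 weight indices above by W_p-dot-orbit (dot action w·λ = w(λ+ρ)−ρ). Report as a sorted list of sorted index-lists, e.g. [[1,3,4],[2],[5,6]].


Type D_4, rank 4, |W|=192; reorder rows/cols to standard.

Alcove-folded reps (p=13, 13 weights, presented ϖ-order):

  1: (1, 2, 2, 6) · 2: (1, 2, 2, 6) · 3: (4, 1, 1, 0) · 4: (2, 0, 2, 3) · 5: (0, 1, 2, 1) · 6: (2, 0, 2, 3) · 7: (0, 1, 2, 1) · 8: (0, 1, 2, 1) · 9: (1, 0, 2, 2) · 10: (0, 1, 2, 1) · 11: (0, 1, 2, 1) · 12: (4, 1, 1, 0) · 13: (2, 0, 2, 3)

Linkage partition of the 13 weights (5 classes, p=13):

[[1, 2], [3, 12], [4, 6, 13], [5, 7, 8, 10, 11], [9]]


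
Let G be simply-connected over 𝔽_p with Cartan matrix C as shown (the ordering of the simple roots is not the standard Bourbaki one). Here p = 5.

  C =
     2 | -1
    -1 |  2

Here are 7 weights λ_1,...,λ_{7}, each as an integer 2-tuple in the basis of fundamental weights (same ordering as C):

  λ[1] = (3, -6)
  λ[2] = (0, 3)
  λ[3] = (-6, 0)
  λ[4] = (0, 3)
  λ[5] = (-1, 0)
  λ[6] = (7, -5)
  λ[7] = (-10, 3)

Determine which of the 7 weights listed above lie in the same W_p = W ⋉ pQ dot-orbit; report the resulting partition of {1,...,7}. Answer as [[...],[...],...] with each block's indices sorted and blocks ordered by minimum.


Type A_2, rank 2, |W|=6; reorder rows/cols to standard.

W_5-reps of the 7 weights in Ā_5 (same 2-coord order as C):

  λ_1 → (1, 4) · λ_2 → (1, 4) · λ_3 → (1, 4) · λ_4 → (1, 4) · λ_5 → (0, 1) · λ_6 → (1, 1) · λ_7 → (0, 1)

The 7 indices split into 3 linkage classes (same alcove rep ⇔ same W_5-dot-orbit):

[[1, 2, 3, 4], [5, 7], [6]]


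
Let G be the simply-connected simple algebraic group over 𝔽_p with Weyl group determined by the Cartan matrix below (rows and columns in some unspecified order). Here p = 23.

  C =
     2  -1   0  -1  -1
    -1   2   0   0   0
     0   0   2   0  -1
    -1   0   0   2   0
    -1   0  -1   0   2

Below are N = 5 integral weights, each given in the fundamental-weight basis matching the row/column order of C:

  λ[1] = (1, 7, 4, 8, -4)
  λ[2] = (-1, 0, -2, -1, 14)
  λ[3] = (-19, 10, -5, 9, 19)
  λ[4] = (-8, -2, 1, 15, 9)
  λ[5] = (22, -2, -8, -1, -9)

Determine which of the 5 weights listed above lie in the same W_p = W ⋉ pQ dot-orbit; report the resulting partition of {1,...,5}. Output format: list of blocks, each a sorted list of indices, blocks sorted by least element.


Dynkin diagram of C (from the 8 off-diagonal −1 entries): D_5.

Ā_23 reps of the 5 weights (D_5, coords as presented):

  λ_1+ρ ↦ (1, 7, 2, 8, 2) · λ_2+ρ ↦ (0, 1, 1, 0, 7) · λ_3+ρ ↦ (1, 7, 2, 8, 2) · λ_4+ρ ↦ (1, 7, 2, 8, 2) · λ_5+ρ ↦ (0, 1, 1, 0, 7)

2 distinct reps among the 5 weights ⇒ 2 W_23-linkage classes:

[[1, 3, 4], [2, 5]]


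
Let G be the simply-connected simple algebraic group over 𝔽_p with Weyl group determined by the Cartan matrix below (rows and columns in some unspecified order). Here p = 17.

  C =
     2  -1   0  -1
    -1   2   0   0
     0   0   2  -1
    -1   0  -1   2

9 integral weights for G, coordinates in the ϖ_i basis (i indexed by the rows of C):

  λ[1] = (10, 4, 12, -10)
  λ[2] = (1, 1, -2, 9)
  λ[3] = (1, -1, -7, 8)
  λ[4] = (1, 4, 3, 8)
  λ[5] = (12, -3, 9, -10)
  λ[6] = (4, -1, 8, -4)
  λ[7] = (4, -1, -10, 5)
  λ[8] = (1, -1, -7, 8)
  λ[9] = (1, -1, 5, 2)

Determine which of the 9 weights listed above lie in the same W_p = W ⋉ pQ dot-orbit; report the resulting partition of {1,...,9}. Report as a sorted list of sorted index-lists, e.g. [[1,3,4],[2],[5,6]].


Root system A_4: the 4×4 matrix C matches after relabeling.

Each λ_j+ρ reduced to Ā_17; 4-tuples below use C's row order:

  λ_1 → (2, 2, 1, 9);  λ_2 → (2, 2, 1, 9);  λ_3 → (2, 0, 6, 3);  λ_4 → (2, 2, 1, 9);  λ_5 → (2, 2, 1, 9);  λ_6 → (2, 0, 6, 3);  λ_7 → (2, 0, 6, 3);  λ_8 → (2, 0, 6, 3);  λ_9 → (2, 0, 6, 3)

Grouping the 9 weights by Ā_17-representative: 2 linkage classes.

[[1, 2, 4, 5], [3, 6, 7, 8, 9]]


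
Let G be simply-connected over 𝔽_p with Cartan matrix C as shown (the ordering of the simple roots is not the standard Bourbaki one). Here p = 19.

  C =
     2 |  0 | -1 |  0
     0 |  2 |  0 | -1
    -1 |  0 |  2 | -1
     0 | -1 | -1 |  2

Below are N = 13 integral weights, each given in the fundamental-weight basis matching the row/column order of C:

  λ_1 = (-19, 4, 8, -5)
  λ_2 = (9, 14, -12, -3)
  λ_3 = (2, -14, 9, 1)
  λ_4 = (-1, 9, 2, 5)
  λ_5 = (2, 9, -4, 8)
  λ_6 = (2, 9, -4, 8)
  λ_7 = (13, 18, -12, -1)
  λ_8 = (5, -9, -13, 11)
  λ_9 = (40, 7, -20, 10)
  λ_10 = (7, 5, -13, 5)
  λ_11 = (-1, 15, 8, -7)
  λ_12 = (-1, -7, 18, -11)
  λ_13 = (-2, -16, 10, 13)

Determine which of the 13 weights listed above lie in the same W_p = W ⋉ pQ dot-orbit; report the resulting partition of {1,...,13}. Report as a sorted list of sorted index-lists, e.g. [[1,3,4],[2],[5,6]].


A_4 Cartan matrix, 4 simple roots permuted; ρ=(1,1,1,1).

Folding the 13 weights λ_j+ρ into Ā_19 (reps in the given 4-coord order):

  [1] (5, 8, 4, 1);  [2] (2, 2, 1, 10);  [3] (2, 2, 1, 10);  [4] (0, 10, 3, 6);  [5] (0, 10, 3, 6);  [6] (0, 10, 3, 6);  [7] (0, 5, 0, 11);  [8] (4, 0, 2, 6);  [9] (0, 5, 0, 11);  [10] (4, 0, 2, 6);  [11] (0, 10, 3, 6);  [12] (0, 10, 3, 6);  [13] (5, 8, 4, 1)

Partition of {1..13} into 5 W_19-dot-orbits:

[[1, 13], [2, 3], [4, 5, 6, 11, 12], [7, 9], [8, 10]]


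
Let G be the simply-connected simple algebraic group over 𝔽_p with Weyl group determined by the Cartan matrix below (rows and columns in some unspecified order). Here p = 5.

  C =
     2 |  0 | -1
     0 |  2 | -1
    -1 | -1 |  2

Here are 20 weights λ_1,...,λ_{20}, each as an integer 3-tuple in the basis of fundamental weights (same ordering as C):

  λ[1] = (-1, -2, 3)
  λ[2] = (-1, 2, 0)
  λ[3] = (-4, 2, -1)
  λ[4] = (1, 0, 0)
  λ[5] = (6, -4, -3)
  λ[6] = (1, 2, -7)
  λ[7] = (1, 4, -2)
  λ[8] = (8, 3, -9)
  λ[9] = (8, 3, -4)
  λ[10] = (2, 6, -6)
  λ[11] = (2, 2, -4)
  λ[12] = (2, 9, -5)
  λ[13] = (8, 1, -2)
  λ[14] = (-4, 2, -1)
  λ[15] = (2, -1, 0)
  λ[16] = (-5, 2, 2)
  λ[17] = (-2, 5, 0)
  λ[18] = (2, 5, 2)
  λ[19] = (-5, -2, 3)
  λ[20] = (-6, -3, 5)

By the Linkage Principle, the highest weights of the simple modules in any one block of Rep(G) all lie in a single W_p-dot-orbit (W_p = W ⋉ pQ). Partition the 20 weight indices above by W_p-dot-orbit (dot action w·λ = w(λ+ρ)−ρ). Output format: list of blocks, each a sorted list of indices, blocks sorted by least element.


Dynkin diagram of C (from the 4 off-diagonal −1 entries): A_3.

Each λ_j+ρ reduced to Ā_5; 3-tuples below use C's row order:

  λ_1+ρ ↦ (0, 1, 3)
  λ_2+ρ ↦ (0, 3, 1)
  λ_3+ρ ↦ (0, 0, 3)
  λ_4+ρ ↦ (2, 1, 1)
  λ_5+ρ ↦ (0, 0, 3)
  λ_6+ρ ↦ (2, 1, 1)
  λ_7+ρ ↦ (0, 3, 1)
  λ_8+ρ ↦ (3, 0, 1)
  λ_9+ρ ↦ (0, 3, 1)
  λ_10+ρ ↦ (0, 0, 3)
  λ_11+ρ ↦ (0, 0, 3)
  λ_12+ρ ↦ (3, 0, 1)
  λ_13+ρ ↦ (0, 1, 3)
  λ_14+ρ ↦ (0, 0, 3)
  λ_15+ρ ↦ (3, 0, 1)
  λ_16+ρ ↦ (2, 1, 1)
  λ_17+ρ ↦ (0, 3, 1)
  λ_18+ρ ↦ (2, 1, 1)
  λ_19+ρ ↦ (3, 0, 1)
  λ_20+ρ ↦ (3, 0, 1)

Linkage partition of the 20 weights (5 classes, p=5):

[[1, 13], [2, 7, 9, 17], [3, 5, 10, 11, 14], [4, 6, 16, 18], [8, 12, 15, 19, 20]]


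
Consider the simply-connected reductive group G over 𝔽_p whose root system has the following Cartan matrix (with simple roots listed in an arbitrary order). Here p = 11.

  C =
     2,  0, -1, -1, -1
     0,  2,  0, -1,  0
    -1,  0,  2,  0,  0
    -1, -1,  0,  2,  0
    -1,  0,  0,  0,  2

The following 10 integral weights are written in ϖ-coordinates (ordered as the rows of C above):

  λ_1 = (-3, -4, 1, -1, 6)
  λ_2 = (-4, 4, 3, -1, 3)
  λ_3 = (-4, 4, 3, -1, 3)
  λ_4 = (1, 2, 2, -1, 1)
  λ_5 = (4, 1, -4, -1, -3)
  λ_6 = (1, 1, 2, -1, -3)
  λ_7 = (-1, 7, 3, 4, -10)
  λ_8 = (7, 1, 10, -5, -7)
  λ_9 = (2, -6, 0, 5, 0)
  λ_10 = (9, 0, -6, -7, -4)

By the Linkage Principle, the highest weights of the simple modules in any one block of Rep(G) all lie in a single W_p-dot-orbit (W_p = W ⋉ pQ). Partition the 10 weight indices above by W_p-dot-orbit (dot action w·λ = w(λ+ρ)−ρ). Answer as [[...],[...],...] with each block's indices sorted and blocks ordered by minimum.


D_5 Cartan matrix, 5 simple roots permuted; ρ=(1,1,1,1,1).

Each λ_j+ρ reduced to Ā_11; 5-tuples below use C's row order:

  λ_1+ρ ↦ (0, 2, 3, 0, 2)
  λ_2+ρ ↦ (0, 2, 1, 3, 1)
  λ_3+ρ ↦ (0, 2, 1, 3, 1)
  λ_4+ρ ↦ (1, 2, 3, 1, 2)
  λ_5+ρ ↦ (0, 2, 3, 0, 2)
  λ_6+ρ ↦ (0, 2, 3, 0, 2)
  λ_7+ρ ↦ (0, 2, 3, 0, 2)
  λ_8+ρ ↦ (0, 2, 3, 0, 2)
  λ_9+ρ ↦ (0, 2, 1, 3, 1)
  λ_10+ρ ↦ (0, 2, 1, 3, 1)

These 10 weights hit 3 W_11-dot-orbits; sizes (5, 4, 1):

[[1, 5, 6, 7, 8], [2, 3, 9, 10], [4]]


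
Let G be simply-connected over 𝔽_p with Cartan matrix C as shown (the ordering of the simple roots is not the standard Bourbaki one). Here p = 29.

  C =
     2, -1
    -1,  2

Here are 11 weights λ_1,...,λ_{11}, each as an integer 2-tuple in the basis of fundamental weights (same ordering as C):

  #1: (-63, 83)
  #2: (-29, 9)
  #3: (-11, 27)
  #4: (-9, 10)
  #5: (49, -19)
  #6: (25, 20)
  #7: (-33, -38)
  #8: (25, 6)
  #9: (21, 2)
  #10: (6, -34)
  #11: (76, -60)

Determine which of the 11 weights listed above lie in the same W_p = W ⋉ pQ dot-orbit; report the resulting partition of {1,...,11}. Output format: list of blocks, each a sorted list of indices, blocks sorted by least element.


C ↔ A_2 under row/col permutation; |W(A_2)| = 6.

W_29-reps of the 11 weights in Ā_29 (same 2-coord order as C):

  λ_1+ρ ↦ (22, 3) · λ_2+ρ ↦ (10, 18) · λ_3+ρ ↦ (10, 18) · λ_4+ρ ↦ (8, 3) · λ_5+ρ ↦ (8, 3) · λ_6+ρ ↦ (8, 3) · λ_7+ρ ↦ (8, 3) · λ_8+ρ ↦ (22, 3) · λ_9+ρ ↦ (22, 3) · λ_10+ρ ↦ (22, 3) · λ_11+ρ ↦ (10, 18)

Partition of {1..11} into 3 W_29-dot-orbits:

[[1, 8, 9, 10], [2, 3, 11], [4, 5, 6, 7]]


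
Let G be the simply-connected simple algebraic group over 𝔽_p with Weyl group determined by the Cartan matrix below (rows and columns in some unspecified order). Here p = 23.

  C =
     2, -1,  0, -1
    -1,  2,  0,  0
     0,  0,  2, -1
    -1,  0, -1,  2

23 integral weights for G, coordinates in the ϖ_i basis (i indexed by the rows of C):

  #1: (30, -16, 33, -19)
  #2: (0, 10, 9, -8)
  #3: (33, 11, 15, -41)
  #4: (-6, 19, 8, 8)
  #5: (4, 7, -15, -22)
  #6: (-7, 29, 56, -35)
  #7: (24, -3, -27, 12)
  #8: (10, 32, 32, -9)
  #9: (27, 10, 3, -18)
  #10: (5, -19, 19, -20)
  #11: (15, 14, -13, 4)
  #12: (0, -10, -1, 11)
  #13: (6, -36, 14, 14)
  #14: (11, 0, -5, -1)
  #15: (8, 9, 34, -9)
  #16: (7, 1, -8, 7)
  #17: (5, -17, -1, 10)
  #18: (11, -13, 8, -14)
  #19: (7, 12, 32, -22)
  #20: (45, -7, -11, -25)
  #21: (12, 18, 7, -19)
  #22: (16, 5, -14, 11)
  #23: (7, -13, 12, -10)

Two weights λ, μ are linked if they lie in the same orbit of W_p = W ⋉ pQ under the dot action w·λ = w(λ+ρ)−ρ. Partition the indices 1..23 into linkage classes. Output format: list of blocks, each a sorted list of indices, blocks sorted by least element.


Dynkin diagram of C (from the 6 off-diagonal −1 entries): A_4.

λ_j+ρ reflected into Ā_23 (⟨·,θ^∨⟩≤23); 4-tuples as given:

    λ_1 → (8, 2, 7, 1)
    λ_2 → (6, 5, 3, 1)
    λ_3 → (10, 6, 0, 1)
    λ_4 → (5, 5, 1, 3)
    λ_5 → (8, 2, 7, 1)
    λ_6 → (10, 6, 0, 1)
    λ_7 → (3, 10, 2, 8)
    λ_8 → (3, 10, 2, 8)
    λ_9 → (6, 5, 3, 1)
    λ_10 → (6, 5, 3, 1)
    λ_11 → (8, 2, 7, 1)
    λ_12 → (8, 1, 0, 4)
    λ_13 → (8, 2, 7, 1)
    λ_14 → (8, 1, 0, 4)
    λ_15 → (8, 1, 0, 4)
    λ_16 → (8, 2, 7, 1)
    λ_17 → (10, 6, 0, 1)
    λ_18 → (8, 1, 0, 4)
    λ_19 → (3, 10, 2, 8)
    λ_20 → (10, 6, 0, 1)
    λ_21 → (5, 5, 1, 3)
    λ_22 → (10, 6, 0, 1)
    λ_23 → (8, 1, 0, 4)

6 distinct reps among the 23 weights ⇒ 6 W_23-linkage classes:

[[1, 5, 11, 13, 16], [2, 9, 10], [3, 6, 17, 20, 22], [4, 21], [7, 8, 19], [12, 14, 15, 18, 23]]


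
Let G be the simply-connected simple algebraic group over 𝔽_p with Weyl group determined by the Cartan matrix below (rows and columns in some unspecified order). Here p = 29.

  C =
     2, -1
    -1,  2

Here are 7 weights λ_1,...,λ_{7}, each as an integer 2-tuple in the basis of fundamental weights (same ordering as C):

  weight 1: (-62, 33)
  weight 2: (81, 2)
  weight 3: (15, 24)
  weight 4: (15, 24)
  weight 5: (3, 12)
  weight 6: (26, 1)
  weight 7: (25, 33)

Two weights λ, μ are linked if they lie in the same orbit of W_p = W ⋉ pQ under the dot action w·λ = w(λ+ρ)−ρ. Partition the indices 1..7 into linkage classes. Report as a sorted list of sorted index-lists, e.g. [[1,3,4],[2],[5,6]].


Cartan matrix: type A_2 (|W|=6); un-permuting the 2 rows.

W_29-reps of the 7 weights in Ā_29 (same 2-coord order as C):

  [1] (3, 2) · [2] (3, 2) · [3] (4, 13) · [4] (4, 13) · [5] (4, 13) · [6] (27, 2) · [7] (3, 2)

The 7 indices split into 3 linkage classes (same alcove rep ⇔ same W_29-dot-orbit):

[[1, 2, 7], [3, 4, 5], [6]]


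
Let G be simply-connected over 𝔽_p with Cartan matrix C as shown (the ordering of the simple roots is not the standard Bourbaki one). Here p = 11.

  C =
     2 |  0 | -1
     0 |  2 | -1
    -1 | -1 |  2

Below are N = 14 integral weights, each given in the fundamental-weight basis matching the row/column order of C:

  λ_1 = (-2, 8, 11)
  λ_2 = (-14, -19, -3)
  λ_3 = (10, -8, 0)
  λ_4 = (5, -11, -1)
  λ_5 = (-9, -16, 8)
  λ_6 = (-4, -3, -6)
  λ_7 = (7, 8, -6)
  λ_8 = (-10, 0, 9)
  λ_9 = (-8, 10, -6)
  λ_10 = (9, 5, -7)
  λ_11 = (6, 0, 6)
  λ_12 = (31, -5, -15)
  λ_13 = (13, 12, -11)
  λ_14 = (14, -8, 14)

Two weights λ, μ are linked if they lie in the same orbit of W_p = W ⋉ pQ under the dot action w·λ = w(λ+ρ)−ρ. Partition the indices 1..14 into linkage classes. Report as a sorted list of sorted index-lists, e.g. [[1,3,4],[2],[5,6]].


C ↔ A_3 under row/col permutation; |W(A_3)| = 24.

Folding the 14 weights λ_j+ρ into Ā_11 (reps in the given 3-coord order):

  λ_1 → (9, 1, 1)
  λ_2 → (7, 2, 2)
  λ_3 → (4, 0, 6)
  λ_4 → (4, 0, 6)
  λ_5 → (2, 3, 5)
  λ_6 → (2, 3, 5)
  λ_7 → (2, 3, 5)
  λ_8 → (9, 1, 1)
  λ_9 → (4, 0, 6)
  λ_10 → (4, 0, 6)
  λ_11 → (3, 3, 4)
  λ_12 → (3, 3, 4)
  λ_13 → (2, 3, 5)
  λ_14 → (3, 3, 4)

5 distinct reps among the 14 weights ⇒ 5 W_11-linkage classes:

[[1, 8], [2], [3, 4, 9, 10], [5, 6, 7, 13], [11, 12, 14]]


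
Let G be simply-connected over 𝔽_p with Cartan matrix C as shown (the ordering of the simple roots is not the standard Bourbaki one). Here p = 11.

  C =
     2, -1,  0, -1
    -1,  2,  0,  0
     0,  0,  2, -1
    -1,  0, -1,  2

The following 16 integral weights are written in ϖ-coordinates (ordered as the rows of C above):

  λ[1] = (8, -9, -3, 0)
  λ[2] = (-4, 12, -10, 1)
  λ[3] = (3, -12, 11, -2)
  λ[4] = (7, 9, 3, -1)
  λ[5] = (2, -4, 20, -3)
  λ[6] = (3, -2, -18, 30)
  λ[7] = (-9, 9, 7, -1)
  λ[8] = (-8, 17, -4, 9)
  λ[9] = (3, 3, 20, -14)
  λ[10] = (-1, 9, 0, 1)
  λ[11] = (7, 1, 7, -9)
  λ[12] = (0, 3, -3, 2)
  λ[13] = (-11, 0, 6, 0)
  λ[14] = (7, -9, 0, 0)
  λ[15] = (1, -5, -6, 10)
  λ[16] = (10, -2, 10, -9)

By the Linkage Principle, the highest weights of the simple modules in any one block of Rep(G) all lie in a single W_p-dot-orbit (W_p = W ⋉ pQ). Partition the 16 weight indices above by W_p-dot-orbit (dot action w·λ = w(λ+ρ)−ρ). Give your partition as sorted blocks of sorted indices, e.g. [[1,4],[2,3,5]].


Root system A_4: the 4×4 matrix C matches after relabeling.

Folding the 16 weights λ_j+ρ into Ā_11 (reps in the given 4-coord order):

  [1] (0, 8, 1, 1);  [2] (7, 1, 1, 1);  [3] (0, 1, 0, 7);  [4] (0, 1, 0, 7);  [5] (0, 2, 0, 8);  [6] (1, 4, 2, 1);  [7] (0, 2, 0, 8);  [8] (0, 1, 0, 7);  [9] (1, 4, 2, 1);  [10] (0, 8, 1, 1);  [11] (0, 2, 0, 8);  [12] (1, 4, 2, 1);  [13] (7, 1, 1, 1);  [14] (0, 8, 1, 1);  [15] (2, 0, 3, 4);  [16] (0, 2, 0, 8)

6 distinct reps among the 16 weights ⇒ 6 W_11-linkage classes:

[[1, 10, 14], [2, 13], [3, 4, 8], [5, 7, 11, 16], [6, 9, 12], [15]]


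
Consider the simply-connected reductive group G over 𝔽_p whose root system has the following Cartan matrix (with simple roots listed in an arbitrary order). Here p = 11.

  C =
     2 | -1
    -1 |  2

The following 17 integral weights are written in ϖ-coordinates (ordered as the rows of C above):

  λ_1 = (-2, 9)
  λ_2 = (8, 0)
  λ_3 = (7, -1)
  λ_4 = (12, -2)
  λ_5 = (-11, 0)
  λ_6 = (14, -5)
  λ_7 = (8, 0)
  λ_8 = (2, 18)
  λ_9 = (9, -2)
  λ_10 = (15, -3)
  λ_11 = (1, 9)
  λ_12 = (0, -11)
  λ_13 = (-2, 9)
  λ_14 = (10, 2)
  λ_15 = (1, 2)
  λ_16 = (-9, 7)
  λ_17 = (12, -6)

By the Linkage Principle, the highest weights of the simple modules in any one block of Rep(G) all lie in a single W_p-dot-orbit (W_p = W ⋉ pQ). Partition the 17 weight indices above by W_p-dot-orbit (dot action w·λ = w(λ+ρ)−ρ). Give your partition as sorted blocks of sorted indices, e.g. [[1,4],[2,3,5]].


A_2 Cartan matrix, 2 simple roots permuted; ρ=(1,1).

Alcove-folded reps (p=11, 17 weights, presented ϖ-order):

    [1] (1, 9)
    [2] (9, 1)
    [3] (8, 0)
    [4] (9, 1)
    [5] (1, 9)
    [6] (7, 0)
    [7] (9, 1)
    [8] (8, 0)
    [9] (9, 1)
    [10] (6, 3)
    [11] (1, 9)
    [12] (9, 1)
    [13] (1, 9)
    [14] (8, 0)
    [15] (2, 3)
    [16] (8, 0)
    [17] (6, 3)

Grouping the 17 weights by Ā_11-representative: 6 linkage classes.

[[1, 5, 11, 13], [2, 4, 7, 9, 12], [3, 8, 14, 16], [6], [10, 17], [15]]


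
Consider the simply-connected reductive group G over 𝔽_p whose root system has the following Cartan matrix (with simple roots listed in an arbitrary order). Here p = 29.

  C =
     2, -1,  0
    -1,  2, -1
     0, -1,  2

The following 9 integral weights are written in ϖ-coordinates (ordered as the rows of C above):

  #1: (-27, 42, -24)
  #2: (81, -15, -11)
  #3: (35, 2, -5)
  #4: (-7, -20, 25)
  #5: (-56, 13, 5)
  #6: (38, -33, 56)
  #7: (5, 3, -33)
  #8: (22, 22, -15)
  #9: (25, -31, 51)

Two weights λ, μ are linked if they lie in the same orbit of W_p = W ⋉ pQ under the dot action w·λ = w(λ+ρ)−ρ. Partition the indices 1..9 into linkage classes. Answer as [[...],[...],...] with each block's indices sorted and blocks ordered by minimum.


A_3 Cartan matrix, 3 simple roots permuted; ρ=(1,1,1).

Folding the 9 weights λ_j+ρ into Ā_29 (reps in the given 3-coord order):

  [1] (6, 6, 3) · [2] (14, 5, 0) · [3] (19, 6, 1) · [4] (19, 6, 1) · [5] (6, 6, 3) · [6] (19, 6, 1) · [7] (19, 6, 1) · [8] (6, 6, 3) · [9] (19, 6, 1)

Partition of {1..9} into 3 W_29-dot-orbits:

[[1, 5, 8], [2], [3, 4, 6, 7, 9]]


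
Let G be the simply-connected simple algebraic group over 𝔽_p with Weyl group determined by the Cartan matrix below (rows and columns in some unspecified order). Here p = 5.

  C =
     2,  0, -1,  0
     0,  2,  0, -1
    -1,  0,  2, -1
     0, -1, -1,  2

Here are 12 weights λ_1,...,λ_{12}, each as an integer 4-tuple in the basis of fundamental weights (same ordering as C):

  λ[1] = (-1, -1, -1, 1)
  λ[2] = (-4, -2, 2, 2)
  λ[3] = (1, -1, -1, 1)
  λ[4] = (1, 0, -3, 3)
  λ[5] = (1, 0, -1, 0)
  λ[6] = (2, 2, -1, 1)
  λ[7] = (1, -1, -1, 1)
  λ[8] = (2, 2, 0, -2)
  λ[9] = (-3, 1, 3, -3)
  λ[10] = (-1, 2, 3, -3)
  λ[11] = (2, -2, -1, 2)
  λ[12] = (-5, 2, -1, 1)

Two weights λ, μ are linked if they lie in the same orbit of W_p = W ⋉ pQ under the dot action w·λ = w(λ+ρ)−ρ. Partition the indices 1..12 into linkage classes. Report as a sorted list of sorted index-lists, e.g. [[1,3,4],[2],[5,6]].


A_4 Cartan matrix, 4 simple roots permuted; ρ=(1,1,1,1).

λ_j+ρ reflected into Ā_5 (⟨·,θ^∨⟩≤5); 4-tuples as given:

  [1] (0, 0, 0, 2) · [2] (2, 0, 0, 2) · [3] (2, 0, 0, 2) · [4] (0, 1, 2, 2) · [5] (2, 1, 0, 1) · [6] (0, 0, 0, 2) · [7] (2, 0, 0, 2) · [8] (2, 1, 0, 1) · [9] (2, 0, 0, 2) · [10] (0, 1, 2, 2) · [11] (2, 0, 0, 2) · [12] (0, 1, 2, 2)

4 distinct reps among the 12 weights ⇒ 4 W_5-linkage classes:

[[1, 6], [2, 3, 7, 9, 11], [4, 10, 12], [5, 8]]


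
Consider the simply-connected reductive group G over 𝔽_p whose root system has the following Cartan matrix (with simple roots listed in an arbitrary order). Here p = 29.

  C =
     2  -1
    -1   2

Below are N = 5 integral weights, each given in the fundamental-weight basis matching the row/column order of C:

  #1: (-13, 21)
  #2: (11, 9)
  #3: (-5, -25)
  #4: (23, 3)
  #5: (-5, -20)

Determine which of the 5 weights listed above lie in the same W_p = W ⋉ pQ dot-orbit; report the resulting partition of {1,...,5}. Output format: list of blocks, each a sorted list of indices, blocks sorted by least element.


Root system A_2: the 2×2 matrix C matches after relabeling.

Ā_29 reps of the 5 weights (A_2, coords as presented):

  1: (12, 10);  2: (12, 10);  3: (24, 4);  4: (24, 4);  5: (19, 4)

Grouping the 5 weights by Ā_29-representative: 3 linkage classes.

[[1, 2], [3, 4], [5]]


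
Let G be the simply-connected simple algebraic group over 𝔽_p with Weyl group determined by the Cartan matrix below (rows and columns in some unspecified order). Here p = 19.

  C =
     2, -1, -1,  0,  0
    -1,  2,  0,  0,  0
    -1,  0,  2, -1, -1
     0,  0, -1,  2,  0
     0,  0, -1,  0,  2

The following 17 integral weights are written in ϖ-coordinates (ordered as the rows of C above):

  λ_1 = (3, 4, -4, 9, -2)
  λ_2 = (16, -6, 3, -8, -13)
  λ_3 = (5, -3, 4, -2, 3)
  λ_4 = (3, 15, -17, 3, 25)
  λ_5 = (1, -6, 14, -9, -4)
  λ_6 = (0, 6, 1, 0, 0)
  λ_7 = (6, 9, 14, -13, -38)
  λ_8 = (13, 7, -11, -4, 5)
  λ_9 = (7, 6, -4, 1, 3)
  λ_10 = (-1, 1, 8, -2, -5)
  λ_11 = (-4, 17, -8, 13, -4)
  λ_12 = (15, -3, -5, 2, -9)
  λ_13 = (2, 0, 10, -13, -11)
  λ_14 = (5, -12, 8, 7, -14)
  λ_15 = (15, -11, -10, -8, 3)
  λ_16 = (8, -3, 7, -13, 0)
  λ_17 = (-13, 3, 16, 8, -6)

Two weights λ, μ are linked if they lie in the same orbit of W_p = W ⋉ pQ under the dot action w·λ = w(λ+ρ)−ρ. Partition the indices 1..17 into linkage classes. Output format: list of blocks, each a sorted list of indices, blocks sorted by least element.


Cartan matrix: type D_5 (|W|=1920); un-permuting the 5 rows.

Each λ_j+ρ reduced to Ā_19; 5-tuples below use C's row order:

  [1] (0, 5, 1, 6, 3) · [2] (1, 2, 1, 8, 3) · [3] (0, 2, 4, 1, 4) · [4] (1, 7, 2, 1, 1) · [5] (1, 2, 1, 8, 3) · [6] (1, 7, 2, 1, 1) · [7] (1, 2, 1, 8, 3) · [8] (0, 5, 1, 6, 3) · [9] (1, 7, 2, 1, 1) · [10] (0, 2, 4, 1, 4) · [11] (0, 5, 1, 6, 3) · [12] (1, 2, 1, 8, 3) · [13] (1, 7, 2, 1, 1) · [14] (0, 2, 4, 1, 4) · [15] (0, 5, 1, 6, 3) · [16] (1, 2, 1, 8, 3) · [17] (0, 1, 5, 2, 2)

Grouping the 17 weights by Ā_19-representative: 5 linkage classes.

[[1, 8, 11, 15], [2, 5, 7, 12, 16], [3, 10, 14], [4, 6, 9, 13], [17]]


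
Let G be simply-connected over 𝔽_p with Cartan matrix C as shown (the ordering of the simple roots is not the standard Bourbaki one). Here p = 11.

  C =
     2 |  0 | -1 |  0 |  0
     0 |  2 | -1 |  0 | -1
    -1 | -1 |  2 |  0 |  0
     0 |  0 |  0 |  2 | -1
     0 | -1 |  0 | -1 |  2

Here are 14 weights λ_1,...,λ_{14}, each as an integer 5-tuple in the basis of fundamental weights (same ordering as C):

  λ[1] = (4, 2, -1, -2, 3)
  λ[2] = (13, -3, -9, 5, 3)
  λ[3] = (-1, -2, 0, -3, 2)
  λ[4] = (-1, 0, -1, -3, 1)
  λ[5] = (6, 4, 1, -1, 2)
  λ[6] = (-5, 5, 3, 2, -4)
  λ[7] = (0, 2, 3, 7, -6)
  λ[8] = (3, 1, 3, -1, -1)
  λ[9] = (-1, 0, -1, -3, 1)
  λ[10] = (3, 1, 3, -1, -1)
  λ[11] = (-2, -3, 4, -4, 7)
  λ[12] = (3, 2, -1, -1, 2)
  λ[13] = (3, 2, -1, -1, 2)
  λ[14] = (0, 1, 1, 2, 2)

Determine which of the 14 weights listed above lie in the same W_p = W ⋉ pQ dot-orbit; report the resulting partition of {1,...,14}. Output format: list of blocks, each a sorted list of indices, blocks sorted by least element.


C ↔ A_5 under row/col permutation; |W(A_5)| = 720.

Ā_11 reps of the 14 weights (A_5, coords as presented):

  λ_1+ρ ↦ (4, 3, 0, 0, 3) · λ_2+ρ ↦ (1, 2, 2, 3, 3) · λ_3+ρ ↦ (0, 1, 0, 2, 0) · λ_4+ρ ↦ (0, 1, 0, 2, 0) · λ_5+ρ ↦ (1, 2, 2, 3, 3) · λ_6+ρ ↦ (4, 3, 0, 0, 3) · λ_7+ρ ↦ (1, 2, 2, 3, 3) · λ_8+ρ ↦ (4, 2, 4, 0, 0) · λ_9+ρ ↦ (0, 1, 0, 2, 0) · λ_10+ρ ↦ (4, 2, 4, 0, 0) · λ_11+ρ ↦ (1, 2, 2, 3, 3) · λ_12+ρ ↦ (4, 3, 0, 0, 3) · λ_13+ρ ↦ (4, 3, 0, 0, 3) · λ_14+ρ ↦ (1, 2, 2, 3, 3)

4 distinct reps among the 14 weights ⇒ 4 W_11-linkage classes:

[[1, 6, 12, 13], [2, 5, 7, 11, 14], [3, 4, 9], [8, 10]]


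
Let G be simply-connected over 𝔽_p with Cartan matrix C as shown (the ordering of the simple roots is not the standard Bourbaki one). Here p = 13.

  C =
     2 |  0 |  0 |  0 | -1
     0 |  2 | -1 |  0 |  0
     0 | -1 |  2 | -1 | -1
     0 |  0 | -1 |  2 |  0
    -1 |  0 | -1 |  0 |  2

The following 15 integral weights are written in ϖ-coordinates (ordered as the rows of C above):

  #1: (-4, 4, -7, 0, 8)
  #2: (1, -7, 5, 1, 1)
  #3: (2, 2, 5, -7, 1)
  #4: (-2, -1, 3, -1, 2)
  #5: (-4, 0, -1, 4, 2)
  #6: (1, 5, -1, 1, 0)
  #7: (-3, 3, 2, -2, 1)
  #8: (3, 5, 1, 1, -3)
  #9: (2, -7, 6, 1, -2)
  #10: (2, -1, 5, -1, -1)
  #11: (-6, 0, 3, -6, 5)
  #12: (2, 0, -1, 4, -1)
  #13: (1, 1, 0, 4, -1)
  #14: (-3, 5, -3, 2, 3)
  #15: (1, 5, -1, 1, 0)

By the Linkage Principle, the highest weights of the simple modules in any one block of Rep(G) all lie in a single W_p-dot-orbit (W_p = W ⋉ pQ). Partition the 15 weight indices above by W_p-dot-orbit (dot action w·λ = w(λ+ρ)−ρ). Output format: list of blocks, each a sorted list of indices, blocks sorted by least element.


Root system D_5: the 5×5 matrix C matches after relabeling.

Each λ_j+ρ reduced to Ā_13; 5-tuples below use C's row order:

  λ_1+ρ ↦ (3, 1, 0, 5, 0) · λ_2+ρ ↦ (2, 6, 0, 2, 1) · λ_3+ρ ↦ (2, 2, 1, 5, 0) · λ_4+ρ ↦ (1, 0, 4, 0, 2) · λ_5+ρ ↦ (3, 1, 0, 5, 0) · λ_6+ρ ↦ (2, 6, 0, 2, 1) · λ_7+ρ ↦ (2, 4, 2, 1, 0) · λ_8+ρ ↦ (2, 6, 0, 2, 1) · λ_9+ρ ↦ (2, 6, 0, 2, 1) · λ_10+ρ ↦ (1, 0, 4, 0, 2) · λ_11+ρ ↦ (5, 0, 1, 4, 0) · λ_12+ρ ↦ (3, 1, 0, 5, 0) · λ_13+ρ ↦ (2, 2, 1, 5, 0) · λ_14+ρ ↦ (2, 4, 2, 1, 0) · λ_15+ρ ↦ (2, 6, 0, 2, 1)

Linkage partition of the 15 weights (6 classes, p=13):

[[1, 5, 12], [2, 6, 8, 9, 15], [3, 13], [4, 10], [7, 14], [11]]


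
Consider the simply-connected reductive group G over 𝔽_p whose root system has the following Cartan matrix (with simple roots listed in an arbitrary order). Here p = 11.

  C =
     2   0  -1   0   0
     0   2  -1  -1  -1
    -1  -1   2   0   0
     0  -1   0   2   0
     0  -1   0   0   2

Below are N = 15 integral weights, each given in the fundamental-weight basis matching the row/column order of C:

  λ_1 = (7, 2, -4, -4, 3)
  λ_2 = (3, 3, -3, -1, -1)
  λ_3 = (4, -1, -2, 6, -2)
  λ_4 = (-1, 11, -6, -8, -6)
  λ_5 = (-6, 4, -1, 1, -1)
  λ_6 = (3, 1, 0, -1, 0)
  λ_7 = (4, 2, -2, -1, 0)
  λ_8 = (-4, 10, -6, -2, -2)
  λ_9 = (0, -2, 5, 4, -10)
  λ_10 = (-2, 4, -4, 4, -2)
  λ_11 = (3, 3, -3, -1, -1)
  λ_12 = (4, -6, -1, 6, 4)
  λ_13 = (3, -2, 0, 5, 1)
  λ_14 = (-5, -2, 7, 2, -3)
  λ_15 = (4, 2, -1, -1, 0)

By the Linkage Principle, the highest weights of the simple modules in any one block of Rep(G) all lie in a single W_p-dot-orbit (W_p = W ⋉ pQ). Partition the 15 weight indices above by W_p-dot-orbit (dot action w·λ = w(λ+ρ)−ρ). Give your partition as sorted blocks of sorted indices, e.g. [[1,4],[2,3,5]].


Cartan matrix: type D_5 (|W|=1920); un-permuting the 5 rows.

Alcove-folded reps (p=11, 15 weights, presented ϖ-order):

  λ_1 → (4, 2, 1, 0, 1);  λ_2 → (2, 2, 2, 0, 0);  λ_3 → (3, 0, 1, 5, 1);  λ_4 → (0, 0, 4, 2, 0);  λ_5 → (0, 0, 4, 2, 0);  λ_6 → (4, 2, 1, 0, 1);  λ_7 → (4, 2, 1, 0, 1);  λ_8 → (4, 0, 1, 1, 1);  λ_9 → (3, 0, 1, 5, 1);  λ_10 → (3, 0, 1, 5, 1);  λ_11 → (2, 2, 2, 0, 0);  λ_12 → (0, 0, 4, 2, 0);  λ_13 → (3, 0, 1, 5, 1);  λ_14 → (4, 2, 1, 0, 1);  λ_15 → (4, 2, 1, 0, 1)

Linkage partition of the 15 weights (5 classes, p=11):

[[1, 6, 7, 14, 15], [2, 11], [3, 9, 10, 13], [4, 5, 12], [8]]


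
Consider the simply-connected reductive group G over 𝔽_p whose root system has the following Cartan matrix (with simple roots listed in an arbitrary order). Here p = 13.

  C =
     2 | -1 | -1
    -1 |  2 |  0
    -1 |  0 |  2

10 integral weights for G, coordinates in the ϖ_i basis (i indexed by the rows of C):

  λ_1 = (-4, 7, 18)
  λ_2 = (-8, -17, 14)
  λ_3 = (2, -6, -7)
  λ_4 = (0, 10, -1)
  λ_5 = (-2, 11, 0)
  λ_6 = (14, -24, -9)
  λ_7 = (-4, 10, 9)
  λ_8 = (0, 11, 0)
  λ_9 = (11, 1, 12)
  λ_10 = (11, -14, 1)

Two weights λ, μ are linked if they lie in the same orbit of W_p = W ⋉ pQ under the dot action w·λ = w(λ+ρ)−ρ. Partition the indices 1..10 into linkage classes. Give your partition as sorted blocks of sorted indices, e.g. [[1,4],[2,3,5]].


Dynkin diagram of C (from the 4 off-diagonal −1 entries): A_3.

Each λ_j+ρ reduced to Ā_13; 3-tuples below use C's row order:

    1: (3, 3, 2)
    2: (3, 3, 2)
    3: (3, 3, 2)
    4: (1, 11, 0)
    5: (1, 11, 0)
    6: (3, 3, 2)
    7: (3, 3, 2)
    8: (1, 11, 0)
    9: (1, 11, 0)
    10: (1, 11, 0)

2 distinct reps among the 10 weights ⇒ 2 W_13-linkage classes:

[[1, 2, 3, 6, 7], [4, 5, 8, 9, 10]]


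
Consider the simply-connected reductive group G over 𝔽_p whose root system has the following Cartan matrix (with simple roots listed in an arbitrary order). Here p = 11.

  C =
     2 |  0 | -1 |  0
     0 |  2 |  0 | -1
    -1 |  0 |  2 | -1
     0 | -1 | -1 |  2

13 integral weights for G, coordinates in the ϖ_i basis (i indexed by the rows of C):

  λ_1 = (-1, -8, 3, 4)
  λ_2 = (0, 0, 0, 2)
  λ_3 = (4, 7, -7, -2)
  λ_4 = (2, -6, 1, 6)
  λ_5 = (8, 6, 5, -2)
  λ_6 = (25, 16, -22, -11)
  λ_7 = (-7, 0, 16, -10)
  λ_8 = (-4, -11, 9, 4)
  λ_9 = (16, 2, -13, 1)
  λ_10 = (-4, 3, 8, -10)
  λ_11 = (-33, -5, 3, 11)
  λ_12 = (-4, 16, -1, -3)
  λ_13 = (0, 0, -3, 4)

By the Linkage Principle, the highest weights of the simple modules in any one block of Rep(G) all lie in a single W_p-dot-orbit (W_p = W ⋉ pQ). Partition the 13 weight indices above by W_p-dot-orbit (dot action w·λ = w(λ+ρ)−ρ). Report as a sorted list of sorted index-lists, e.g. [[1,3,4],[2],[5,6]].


C ↔ A_4 under row/col permutation; |W(A_4)| = 120.

Ā_11 reps of the 13 weights (A_4, coords as presented):

    λ_1+ρ ↦ (0, 5, 2, 2)
    λ_2+ρ ↦ (1, 1, 1, 3)
    λ_3+ρ ↦ (1, 1, 1, 5)
    λ_4+ρ ↦ (2, 4, 2, 2)
    λ_5+ρ ↦ (1, 1, 1, 3)
    λ_6+ρ ↦ (1, 1, 1, 5)
    λ_7+ρ ↦ (0, 2, 2, 1)
    λ_8+ρ ↦ (1, 1, 1, 5)
    λ_9+ρ ↦ (1, 1, 1, 3)
    λ_10+ρ ↦ (0, 5, 3, 1)
    λ_11+ρ ↦ (1, 1, 1, 3)
    λ_12+ρ ↦ (0, 5, 3, 1)
    λ_13+ρ ↦ (1, 1, 1, 3)

Linkage partition of the 13 weights (6 classes, p=11):

[[1], [2, 5, 9, 11, 13], [3, 6, 8], [4], [7], [10, 12]]


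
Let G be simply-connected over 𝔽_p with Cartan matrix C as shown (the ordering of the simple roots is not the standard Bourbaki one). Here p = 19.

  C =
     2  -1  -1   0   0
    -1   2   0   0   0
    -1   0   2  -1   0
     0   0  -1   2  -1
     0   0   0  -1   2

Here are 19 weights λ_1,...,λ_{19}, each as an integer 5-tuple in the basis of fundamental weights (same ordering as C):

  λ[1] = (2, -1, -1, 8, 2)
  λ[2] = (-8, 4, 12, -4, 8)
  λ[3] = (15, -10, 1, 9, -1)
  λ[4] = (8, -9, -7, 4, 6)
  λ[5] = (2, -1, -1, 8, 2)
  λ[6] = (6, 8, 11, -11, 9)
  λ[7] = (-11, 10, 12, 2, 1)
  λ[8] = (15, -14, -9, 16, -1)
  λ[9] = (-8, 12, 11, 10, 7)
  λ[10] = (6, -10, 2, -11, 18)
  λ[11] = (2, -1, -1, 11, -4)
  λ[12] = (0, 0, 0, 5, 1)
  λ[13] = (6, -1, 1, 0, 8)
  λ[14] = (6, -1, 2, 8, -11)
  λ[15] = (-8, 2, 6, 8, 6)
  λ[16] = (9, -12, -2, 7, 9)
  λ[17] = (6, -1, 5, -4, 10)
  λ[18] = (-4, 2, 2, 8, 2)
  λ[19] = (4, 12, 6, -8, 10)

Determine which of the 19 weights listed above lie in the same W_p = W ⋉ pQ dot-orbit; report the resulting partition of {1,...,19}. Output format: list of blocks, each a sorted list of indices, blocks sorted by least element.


Dynkin diagram of C (from the 8 off-diagonal −1 entries): A_5.

λ_j+ρ reflected into Ā_19 (⟨·,θ^∨⟩≤19); 5-tuples as given:

  1: (3, 0, 0, 9, 3)
  2: (5, 2, 3, 3, 6)
  3: (7, 0, 2, 1, 9)
  4: (5, 3, 0, 1, 6)
  5: (3, 0, 0, 9, 3)
  6: (7, 0, 2, 1, 9)
  7: (10, 1, 3, 3, 2)
  8: (5, 2, 3, 3, 6)
  9: (5, 3, 0, 1, 6)
  10: (7, 0, 2, 1, 9)
  11: (3, 0, 0, 9, 3)
  12: (1, 1, 1, 6, 2)
  13: (7, 0, 2, 1, 9)
  14: (7, 0, 2, 1, 9)
  15: (3, 0, 0, 9, 3)
  16: (1, 1, 1, 6, 2)
  17: (5, 2, 3, 3, 6)
  18: (3, 0, 0, 9, 3)
  19: (5, 3, 0, 1, 6)

6 distinct reps among the 19 weights ⇒ 6 W_19-linkage classes:

[[1, 5, 11, 15, 18], [2, 8, 17], [3, 6, 10, 13, 14], [4, 9, 19], [7], [12, 16]]


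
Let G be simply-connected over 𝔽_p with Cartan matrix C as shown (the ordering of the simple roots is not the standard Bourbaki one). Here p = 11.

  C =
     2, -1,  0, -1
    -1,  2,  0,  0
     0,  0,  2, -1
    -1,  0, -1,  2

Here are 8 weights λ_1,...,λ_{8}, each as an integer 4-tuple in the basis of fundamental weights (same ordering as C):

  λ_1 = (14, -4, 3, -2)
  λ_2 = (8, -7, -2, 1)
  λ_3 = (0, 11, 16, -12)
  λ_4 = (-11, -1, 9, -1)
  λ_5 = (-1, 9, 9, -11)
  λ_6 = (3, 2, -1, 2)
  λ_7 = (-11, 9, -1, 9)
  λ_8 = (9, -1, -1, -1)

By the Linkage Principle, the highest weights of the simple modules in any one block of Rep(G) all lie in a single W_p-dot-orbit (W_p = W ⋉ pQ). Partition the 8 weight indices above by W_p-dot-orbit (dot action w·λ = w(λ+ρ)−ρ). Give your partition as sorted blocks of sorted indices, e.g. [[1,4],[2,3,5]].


Cartan matrix: type A_4 (|W|=120); un-permuting the 4 rows.

Ā_11 reps of the 8 weights (A_4, coords as presented):

  λ_1 → (4, 3, 0, 3)
  λ_2 → (3, 6, 1, 1)
  λ_3 → (3, 6, 1, 1)
  λ_4 → (10, 0, 0, 0)
  λ_5 → (10, 0, 0, 0)
  λ_6 → (4, 3, 0, 3)
  λ_7 → (10, 0, 0, 0)
  λ_8 → (10, 0, 0, 0)

Grouping the 8 weights by Ā_11-representative: 3 linkage classes.

[[1, 6], [2, 3], [4, 5, 7, 8]]


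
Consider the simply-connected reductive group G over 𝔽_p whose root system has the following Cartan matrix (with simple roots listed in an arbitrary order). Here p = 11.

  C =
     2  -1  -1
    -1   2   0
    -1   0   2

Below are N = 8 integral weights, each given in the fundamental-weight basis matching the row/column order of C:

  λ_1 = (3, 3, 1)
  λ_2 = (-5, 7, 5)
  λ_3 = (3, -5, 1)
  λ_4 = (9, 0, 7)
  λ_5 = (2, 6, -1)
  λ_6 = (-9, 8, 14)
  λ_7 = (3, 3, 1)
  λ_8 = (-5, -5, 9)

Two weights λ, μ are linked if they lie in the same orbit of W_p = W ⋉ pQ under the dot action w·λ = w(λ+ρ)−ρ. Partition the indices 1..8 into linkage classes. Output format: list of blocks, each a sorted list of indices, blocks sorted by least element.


Root system A_3: the 3×3 matrix C matches after relabeling.

Folding the 8 weights λ_j+ρ into Ā_11 (reps in the given 3-coord order):

  λ_1+ρ ↦ (4, 4, 2);  λ_2+ρ ↦ (4, 4, 2);  λ_3+ρ ↦ (0, 4, 2);  λ_4+ρ ↦ (3, 7, 0);  λ_5+ρ ↦ (3, 7, 0);  λ_6+ρ ↦ (4, 4, 2);  λ_7+ρ ↦ (4, 4, 2);  λ_8+ρ ↦ (4, 4, 2)

The 8 indices split into 3 linkage classes (same alcove rep ⇔ same W_11-dot-orbit):

[[1, 2, 6, 7, 8], [3], [4, 5]]


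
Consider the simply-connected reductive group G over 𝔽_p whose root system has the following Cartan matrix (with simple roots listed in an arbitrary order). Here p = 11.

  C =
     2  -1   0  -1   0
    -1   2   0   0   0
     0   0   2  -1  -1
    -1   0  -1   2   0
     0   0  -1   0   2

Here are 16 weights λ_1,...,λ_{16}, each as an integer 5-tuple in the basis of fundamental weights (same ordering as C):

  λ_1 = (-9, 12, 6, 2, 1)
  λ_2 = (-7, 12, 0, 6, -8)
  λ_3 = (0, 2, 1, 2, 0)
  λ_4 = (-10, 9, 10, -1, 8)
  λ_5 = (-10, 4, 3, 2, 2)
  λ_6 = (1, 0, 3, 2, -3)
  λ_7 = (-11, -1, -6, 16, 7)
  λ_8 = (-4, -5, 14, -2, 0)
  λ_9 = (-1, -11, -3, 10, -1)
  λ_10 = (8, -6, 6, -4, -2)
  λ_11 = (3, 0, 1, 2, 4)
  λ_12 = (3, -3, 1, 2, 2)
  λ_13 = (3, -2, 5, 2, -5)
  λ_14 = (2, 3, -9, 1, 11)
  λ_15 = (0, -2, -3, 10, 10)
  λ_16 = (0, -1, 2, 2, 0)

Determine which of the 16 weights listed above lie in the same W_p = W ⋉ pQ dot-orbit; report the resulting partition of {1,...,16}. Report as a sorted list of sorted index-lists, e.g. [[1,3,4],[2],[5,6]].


C ↔ A_5 under row/col permutation; |W(A_5)| = 720.

Each λ_j+ρ reduced to Ā_11; 5-tuples below use C's row order:

  λ_1 → (2, 1, 2, 3, 2);  λ_2 → (1, 3, 2, 3, 1);  λ_3 → (1, 3, 2, 3, 1);  λ_4 → (9, 0, 1, 0, 1);  λ_5 → (1, 3, 2, 3, 1);  λ_6 → (2, 1, 2, 3, 2);  λ_7 → (0, 1, 1, 1, 5);  λ_8 → (1, 0, 3, 3, 1);  λ_9 → (9, 0, 1, 0, 1);  λ_10 → (1, 3, 2, 3, 1);  λ_11 → (1, 3, 2, 3, 1);  λ_12 → (2, 1, 2, 3, 2);  λ_13 → (2, 1, 2, 3, 2);  λ_14 → (2, 1, 2, 3, 2);  λ_15 → (9, 0, 1, 0, 1);  λ_16 → (1, 0, 3, 3, 1)

Linkage partition of the 16 weights (5 classes, p=11):

[[1, 6, 12, 13, 14], [2, 3, 5, 10, 11], [4, 9, 15], [7], [8, 16]]


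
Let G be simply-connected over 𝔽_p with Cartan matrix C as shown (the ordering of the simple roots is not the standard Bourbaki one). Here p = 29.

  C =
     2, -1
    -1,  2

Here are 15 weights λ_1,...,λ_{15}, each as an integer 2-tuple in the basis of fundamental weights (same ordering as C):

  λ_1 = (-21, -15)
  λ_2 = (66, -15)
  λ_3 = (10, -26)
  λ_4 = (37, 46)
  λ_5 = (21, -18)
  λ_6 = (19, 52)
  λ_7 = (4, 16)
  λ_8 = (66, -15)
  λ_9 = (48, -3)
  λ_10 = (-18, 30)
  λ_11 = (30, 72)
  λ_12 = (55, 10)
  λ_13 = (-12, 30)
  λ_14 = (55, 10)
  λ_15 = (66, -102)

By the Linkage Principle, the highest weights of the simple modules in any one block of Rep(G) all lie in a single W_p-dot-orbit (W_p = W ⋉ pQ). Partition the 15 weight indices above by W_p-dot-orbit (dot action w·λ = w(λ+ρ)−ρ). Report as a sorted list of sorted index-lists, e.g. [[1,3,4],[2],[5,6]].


Cartan matrix: type A_2 (|W|=6); un-permuting the 2 rows.

W_29-reps of the 15 weights in Ā_29 (same 2-coord order as C):

    1: (9, 15)
    2: (9, 15)
    3: (14, 11)
    4: (9, 18)
    5: (5, 17)
    6: (9, 15)
    7: (5, 17)
    8: (9, 15)
    9: (9, 18)
    10: (15, 12)
    11: (15, 12)
    12: (9, 18)
    13: (9, 18)
    14: (9, 18)
    15: (9, 15)

5 distinct reps among the 15 weights ⇒ 5 W_29-linkage classes:

[[1, 2, 6, 8, 15], [3], [4, 9, 12, 13, 14], [5, 7], [10, 11]]
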